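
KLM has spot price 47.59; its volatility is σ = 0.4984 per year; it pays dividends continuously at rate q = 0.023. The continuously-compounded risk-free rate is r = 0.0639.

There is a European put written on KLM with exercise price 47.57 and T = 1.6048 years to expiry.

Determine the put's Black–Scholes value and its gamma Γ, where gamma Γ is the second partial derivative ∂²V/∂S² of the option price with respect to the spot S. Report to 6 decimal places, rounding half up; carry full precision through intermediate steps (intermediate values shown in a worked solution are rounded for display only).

price = 9.592714
Γ = 0.011714

σ√T = 0.4984·√1.6048 = 0.631377
d₁ = (ln(S/K) + (r−q+σ²/2)T) / (σ√T) = (ln(47.59/47.57) + (0.0639−0.023+0.4984²/2)·1.6048) / 0.631377 = (0.000420 + 0.264955) / 0.631377 = 0.420312
d₂ = d₁ − σ√T = 0.420312 − 0.631377 = -0.211065
e^{−rT} = 0.902536
e^{−qT} = 0.963762
N(−d₁) = 0.337129,  N(−d₂) = 0.583582
Put price V = K·e^{−rT}·N(−d₂) − S·e^{−qT}·N(−d₁) = 25.055287 − 15.462573 = 9.592714
φ(d₁) = (1/√(2π))·e^{−d₁²/2} = 0.365215
Γ = e^{−qT}·φ(d₁) / (S·σ·√T) = 0.011714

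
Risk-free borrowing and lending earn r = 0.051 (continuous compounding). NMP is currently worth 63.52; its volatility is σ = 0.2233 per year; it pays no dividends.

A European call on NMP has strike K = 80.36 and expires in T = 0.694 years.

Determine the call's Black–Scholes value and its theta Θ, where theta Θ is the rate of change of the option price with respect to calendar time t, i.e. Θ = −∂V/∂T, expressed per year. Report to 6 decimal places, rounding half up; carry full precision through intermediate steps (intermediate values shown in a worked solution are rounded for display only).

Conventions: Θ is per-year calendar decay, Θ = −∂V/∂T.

σ√T = 0.2233·√0.694 = 0.186024
d₁ = (ln(S/K) + (r+σ²/2)T) / (σ√T) = (ln(63.52/80.36) + (0.051+0.2233²/2)·0.694) / 0.186024 = (-0.235162 + 0.052696) / 0.186024 = -0.980871
d₂ = d₁ − σ√T = -0.980871 − 0.186024 = -1.166895
e^{−rT} = 0.965225
N(d₁) = 0.163328,  N(d₂) = 0.121626
Call price V = S·N(d₁) − K·e^{−rT}·N(d₂) = 10.374608 − 9.434016 = 0.940593
φ(d₁) = (1/√(2π))·e^{−d₁²/2} = 0.246599
Θ = −S·φ(d₁)·σ/(2√T) − r·K·e^{−rT}·N(d₂) = −2.099329 − 0.481135 = -2.580464

price = 0.940593
Θ = -2.580464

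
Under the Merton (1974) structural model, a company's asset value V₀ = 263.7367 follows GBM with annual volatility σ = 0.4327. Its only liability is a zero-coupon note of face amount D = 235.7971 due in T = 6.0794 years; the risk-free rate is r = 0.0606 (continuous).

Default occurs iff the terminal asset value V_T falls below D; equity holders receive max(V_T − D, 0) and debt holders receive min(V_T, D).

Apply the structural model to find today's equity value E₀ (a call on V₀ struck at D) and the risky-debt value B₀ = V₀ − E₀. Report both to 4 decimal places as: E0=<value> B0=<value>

Apply the equity-as-call identities (strike 235.7971, horizon 6.0794 years):
d₁ = [ln(V₀/D) + (r + σ²/2)T] / (σ√T)
   = [ln(263.7367/235.7971) + (0.0606 + 0.5·0.4327²)·6.0794] / (0.4327·√6.0794)
   = [0.111980 + 0.937533] / 1.066884 = 0.983717
d₂ = d₁ − σ√T = 0.983717 − 1.066884 = -0.083167
N(d₁) = 0.837373,  N(d₂) = 0.466859,  e^(−rT) = 0.691832
E₀ = V₀·N(d₁) − D·e^(−rT)·N(d₂)
   = 263.7367·0.837373 − 235.7971·0.691832·0.466859 = 144.686179
B₀ = V₀ − E₀ = 263.7367 − 144.686179 = 119.050521

E0=144.6862 B0=119.0505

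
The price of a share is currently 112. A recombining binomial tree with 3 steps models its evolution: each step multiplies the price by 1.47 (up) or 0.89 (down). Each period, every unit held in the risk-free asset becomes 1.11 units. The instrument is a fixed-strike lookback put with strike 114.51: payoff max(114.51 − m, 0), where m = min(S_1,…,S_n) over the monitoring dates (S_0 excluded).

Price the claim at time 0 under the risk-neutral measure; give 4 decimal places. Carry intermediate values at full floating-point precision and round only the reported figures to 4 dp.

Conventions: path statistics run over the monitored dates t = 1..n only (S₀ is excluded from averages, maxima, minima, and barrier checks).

With p* = (R−d)/(u−d) = 0.3793, sum probability × payoff across the paths and divide by R^3.
Enumerate all 2^3 = 8 price paths (U = up ×1.47, D = down ×0.89); each path with k up-moves has probability p*^k·(1−p*)^(3−k).
DDD: m=78.9565, payoff=35.5535, prob=0.239124
UDD: m=130.4113, payoff=0.0000, prob=0.146131
DUD: m=99.6800, payoff=14.8300, prob=0.146131
UUD: m=164.6400, payoff=0.0000, prob=0.089303
DDU: m=88.7152, payoff=25.7948, prob=0.146131
UDU: m=146.5296, payoff=0.0000, prob=0.089303
DUU: m=99.6800, payoff=14.8300, prob=0.089303
UUU: m=164.6400, payoff=0.0000, prob=0.054574
Price = Σ prob·payoff / R^3 = 15.762613 / 1.367631 = 11.5255

price = 11.5255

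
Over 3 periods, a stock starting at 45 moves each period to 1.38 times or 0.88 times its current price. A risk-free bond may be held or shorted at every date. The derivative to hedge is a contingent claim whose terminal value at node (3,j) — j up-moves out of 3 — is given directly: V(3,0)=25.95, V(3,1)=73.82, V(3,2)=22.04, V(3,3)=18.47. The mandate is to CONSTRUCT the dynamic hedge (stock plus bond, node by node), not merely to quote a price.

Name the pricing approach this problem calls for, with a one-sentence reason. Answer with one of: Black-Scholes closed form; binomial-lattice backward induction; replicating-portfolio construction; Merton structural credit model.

Key observation: since the answer must list Δ and B at each node of the 1.38/0.88 lattice on 45, the replicating-portfolio method — solving the two-state system at every node — is the one that applies.

framework: replicating-portfolio construction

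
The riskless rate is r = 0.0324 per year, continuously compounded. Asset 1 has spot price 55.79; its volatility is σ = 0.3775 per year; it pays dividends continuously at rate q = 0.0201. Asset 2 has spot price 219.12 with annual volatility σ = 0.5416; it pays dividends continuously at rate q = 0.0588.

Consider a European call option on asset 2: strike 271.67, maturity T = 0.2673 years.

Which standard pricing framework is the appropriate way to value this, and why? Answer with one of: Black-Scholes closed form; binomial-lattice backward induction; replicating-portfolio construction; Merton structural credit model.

Key observation: the strike-271.67 call on asset 2 is European-exercise on a continuously-modelled lognormal underlying, so its value is a single closed-form evaluation.

framework: Black-Scholes closed form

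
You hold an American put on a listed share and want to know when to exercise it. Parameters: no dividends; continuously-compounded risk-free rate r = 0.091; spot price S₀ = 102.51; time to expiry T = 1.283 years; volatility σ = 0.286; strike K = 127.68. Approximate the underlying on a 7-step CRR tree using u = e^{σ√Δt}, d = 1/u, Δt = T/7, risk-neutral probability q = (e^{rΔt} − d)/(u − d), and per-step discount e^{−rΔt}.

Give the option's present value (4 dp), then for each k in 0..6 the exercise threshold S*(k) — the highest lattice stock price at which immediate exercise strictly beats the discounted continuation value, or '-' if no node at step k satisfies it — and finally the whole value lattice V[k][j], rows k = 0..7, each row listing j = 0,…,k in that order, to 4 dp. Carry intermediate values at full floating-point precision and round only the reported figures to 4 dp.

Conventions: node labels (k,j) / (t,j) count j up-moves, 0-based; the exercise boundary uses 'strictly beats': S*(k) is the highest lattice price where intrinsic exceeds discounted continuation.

price = 25.4455
boundary = - 90.6965 102.5100 90.6965 102.5100 90.6965 102.5100
tree:
25.4455
36.9835 16.3305
47.4356 25.1700 9.2484
56.6832 36.9835 15.5535 4.1219
64.8651 47.4356 25.1700 7.7796 1.1089
72.1041 56.6832 36.9835 14.2788 2.4403 0.0000
78.5088 64.8651 47.4356 25.1700 5.3702 0.0000 0.0000
84.1754 72.1041 56.6832 36.9835 11.8177 0.0000 0.0000 0.0000

Δt=0.18329  u=1.13025  d=0.88476  q=0.53794  discount=0.98346
step 7 (expiry): payoffs max(K−S,0) = 84.1754 72.1041 56.6832 36.9835 11.8177 0.0000 0.0000 0.0000
step 6: (k=6,j=0): S=49.1712, K−S=78.5088, hold=76.3969 ⇒ V=78.5088 exercise | (k=6,j=1): S=62.8149, K−S=64.8651, hold=62.7532 ⇒ V=64.8651 exercise | (k=6,j=2): S=80.2444, K−S=47.4356, hold=45.3237 ⇒ V=47.4356 exercise | (k=6,j=3): S=102.5100, K−S=25.1700, hold=23.0581 ⇒ V=25.1700 exercise | (k=6,j=4): S=130.9538, K−S=0.0000, hold=5.3702 ⇒ V=5.3702 continue | (k=6,j=5): S=167.2899, K−S=0.0000, hold=0.0000 ⇒ V=0.0000 continue | (k=6,j=6): S=213.7083, K−S=0.0000, hold=0.0000 ⇒ V=0.0000 continue  boundary S*=102.5100
step 5: (k=5,j=0): S=55.5759, K−S=72.1041, hold=69.9921 ⇒ V=72.1041 exercise | (k=5,j=1): S=70.9968, K−S=56.6832, hold=54.5713 ⇒ V=56.6832 exercise | (k=5,j=2): S=90.6965, K−S=36.9835, hold=34.8716 ⇒ V=36.9835 exercise | (k=5,j=3): S=115.8623, K−S=11.8177, hold=14.2788 ⇒ V=14.2788 continue | (k=5,j=4): S=148.0110, K−S=0.0000, hold=2.4403 ⇒ V=2.4403 continue | (k=5,j=5): S=189.0800, K−S=0.0000, hold=0.0000 ⇒ V=0.0000 continue  boundary S*=90.6965
step 4: (k=4,j=0): S=62.8149, K−S=64.8651, hold=62.7532 ⇒ V=64.8651 exercise | (k=4,j=1): S=80.2444, K−S=47.4356, hold=45.3237 ⇒ V=47.4356 exercise | (k=4,j=2): S=102.5100, K−S=25.1700, hold=24.3601 ⇒ V=25.1700 exercise | (k=4,j=3): S=130.9538, K−S=0.0000, hold=7.7796 ⇒ V=7.7796 continue | (k=4,j=4): S=167.2899, K−S=0.0000, hold=1.1089 ⇒ V=1.1089 continue  boundary S*=102.5100
step 3: (k=3,j=0): S=70.9968, K−S=56.6832, hold=54.5713 ⇒ V=56.6832 exercise | (k=3,j=1): S=90.6965, K−S=36.9835, hold=34.8716 ⇒ V=36.9835 exercise | (k=3,j=2): S=115.8623, K−S=11.8177, hold=15.5535 ⇒ V=15.5535 continue | (k=3,j=3): S=148.0110, K−S=0.0000, hold=4.1219 ⇒ V=4.1219 continue  boundary S*=90.6965
step 2: (k=2,j=0): S=80.2444, K−S=47.4356, hold=45.3237 ⇒ V=47.4356 exercise | (k=2,j=1): S=102.5100, K−S=25.1700, hold=25.0344 ⇒ V=25.1700 exercise | (k=2,j=2): S=130.9538, K−S=0.0000, hold=9.2484 ⇒ V=9.2484 continue  boundary S*=102.5100
step 1: (k=1,j=0): S=90.6965, K−S=36.9835, hold=34.8716 ⇒ V=36.9835 exercise | (k=1,j=1): S=115.8623, K−S=11.8177, hold=16.3305 ⇒ V=16.3305 continue  boundary S*=90.6965
step 0: (k=0,j=0): S=102.5100, K−S=25.1700, hold=25.4455 ⇒ V=25.4455 continue  boundary S*=-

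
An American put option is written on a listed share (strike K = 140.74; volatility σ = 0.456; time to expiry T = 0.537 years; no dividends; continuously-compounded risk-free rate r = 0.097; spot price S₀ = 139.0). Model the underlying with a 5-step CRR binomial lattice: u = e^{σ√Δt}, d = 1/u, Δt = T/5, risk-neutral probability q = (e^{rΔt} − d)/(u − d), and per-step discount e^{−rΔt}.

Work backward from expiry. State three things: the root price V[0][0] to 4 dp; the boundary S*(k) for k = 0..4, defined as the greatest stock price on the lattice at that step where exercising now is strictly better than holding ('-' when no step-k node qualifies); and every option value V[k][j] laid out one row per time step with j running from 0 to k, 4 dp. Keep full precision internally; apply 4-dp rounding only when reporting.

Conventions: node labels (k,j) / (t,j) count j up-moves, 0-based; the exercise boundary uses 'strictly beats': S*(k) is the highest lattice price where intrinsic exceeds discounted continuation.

price = 16.9985
boundary = - - 103.0891 88.7793 103.0891
tree:
16.9985
25.8242 8.4461
37.6509 14.4277 2.5850
51.9607 23.8692 5.1994 0.0000
64.2841 37.6509 10.4579 0.0000 0.0000
74.8970 51.9607 21.0346 0.0000 0.0000 0.0000

Δt=0.10740  u=1.16118  d=0.86119  q=0.49762  discount=0.98964
step 5 (expiry): payoffs max(K−S,0) = 74.8970 51.9607 21.0346 0.0000 0.0000 0.0000
step 4: (k=4,j=0): S=76.4559, K−S=64.2841, hold=62.8255 ⇒ V=64.2841 exercise | (k=4,j=1): S=103.0891, K−S=37.6509, hold=36.1923 ⇒ V=37.6509 exercise | (k=4,j=2): S=139.0000, K−S=1.7400, hold=10.4579 ⇒ V=10.4579 continue | (k=4,j=3): S=187.4204, K−S=0.0000, hold=0.0000 ⇒ V=0.0000 continue | (k=4,j=4): S=252.7079, K−S=0.0000, hold=0.0000 ⇒ V=0.0000 continue  boundary S*=103.0891
step 3: (k=3,j=0): S=88.7793, K−S=51.9607, hold=50.5021 ⇒ V=51.9607 exercise | (k=3,j=1): S=119.7054, K−S=21.0346, hold=23.8692 ⇒ V=23.8692 continue | (k=3,j=2): S=161.4046, K−S=0.0000, hold=5.1994 ⇒ V=5.1994 continue | (k=3,j=3): S=217.6295, K−S=0.0000, hold=0.0000 ⇒ V=0.0000 continue  boundary S*=88.7793
step 2: (k=2,j=0): S=103.0891, K−S=37.6509, hold=37.5882 ⇒ V=37.6509 exercise | (k=2,j=1): S=139.0000, K−S=1.7400, hold=14.4277 ⇒ V=14.4277 continue | (k=2,j=2): S=187.4204, K−S=0.0000, hold=2.5850 ⇒ V=2.5850 continue  boundary S*=103.0891
step 1: (k=1,j=0): S=119.7054, K−S=21.0346, hold=25.8242 ⇒ V=25.8242 continue | (k=1,j=1): S=161.4046, K−S=0.0000, hold=8.4461 ⇒ V=8.4461 continue  boundary S*=-
step 0: (k=0,j=0): S=139.0000, K−S=1.7400, hold=16.9985 ⇒ V=16.9985 continue  boundary S*=-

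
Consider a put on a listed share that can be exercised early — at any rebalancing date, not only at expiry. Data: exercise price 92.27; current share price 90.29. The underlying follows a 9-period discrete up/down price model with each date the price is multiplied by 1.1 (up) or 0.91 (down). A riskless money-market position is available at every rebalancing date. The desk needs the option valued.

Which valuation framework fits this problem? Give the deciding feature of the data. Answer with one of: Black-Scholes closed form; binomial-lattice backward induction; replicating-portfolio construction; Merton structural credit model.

Key observation: early exercise of the strike-92.27 put must be checked at each of the 9 dates (spot 90.29), which forces a node-by-node comparison of intrinsic and continuation value backward from expiry.

framework: binomial-lattice backward induction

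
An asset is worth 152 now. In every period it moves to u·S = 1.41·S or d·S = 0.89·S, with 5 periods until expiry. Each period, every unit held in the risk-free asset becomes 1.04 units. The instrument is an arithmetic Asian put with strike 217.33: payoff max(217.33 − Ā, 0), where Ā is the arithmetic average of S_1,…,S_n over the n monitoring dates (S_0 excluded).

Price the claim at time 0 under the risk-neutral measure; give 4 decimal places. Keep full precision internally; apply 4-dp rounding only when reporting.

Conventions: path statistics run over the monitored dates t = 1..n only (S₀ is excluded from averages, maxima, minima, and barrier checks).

No-arbitrage gives p* = (R−d)/(u−d) = 0.2885: enumerate every path, weight its payoff by its p*-probability, and discount by R^5.
Enumerate all 2^5 = 32 price paths (U = up ×1.41, D = down ×0.89); each path with k up-moves has probability p*^k·(1−p*)^(5−k).
DDDDD: Ā=108.6161, payoff=108.7139, prob=0.182386
UDDDD: Ā=172.0772, payoff=45.2528, prob=0.073940
DUDDD: Ā=156.2692, payoff=61.0608, prob=0.073940
UUDDD: Ā=247.5725, payoff=0.0000, prob=0.029976
DDUDD: Ā=142.2000, payoff=75.1300, prob=0.073940
UDUDD: Ā=225.2832, payoff=0.0000, prob=0.029976
DUUDD: Ā=209.4752, payoff=7.8548, prob=0.029976
UUUDD: Ā=331.8652, payoff=0.0000, prob=0.012152
DDDUD: Ā=129.6785, payoff=87.6515, prob=0.073940
UDDUD: Ā=205.4457, payoff=11.8843, prob=0.029976
DUDUD: Ā=189.6377, payoff=27.6923, prob=0.029976
UUDUD: Ā=300.4373, payoff=0.0000, prob=0.012152
DDUUD: Ā=175.5686, payoff=41.7614, prob=0.029976
UDUUD: Ā=278.1481, payoff=0.0000, prob=0.012152
DUUUD: Ā=262.3401, payoff=0.0000, prob=0.012152
UUUUD: Ā=415.6174, payoff=0.0000, prob=0.004927
DDDDU: Ā=118.5344, payoff=98.7956, prob=0.073940
UDDDU: Ā=187.7904, payoff=29.5396, prob=0.029976
DUDDU: Ā=171.9824, payoff=45.3476, prob=0.029976
UUDDU: Ā=272.4665, payoff=0.0000, prob=0.012152
DDUDU: Ā=157.9133, payoff=59.4167, prob=0.029976
UDUDU: Ā=250.1772, payoff=0.0000, prob=0.012152
DUUDU: Ā=234.3692, payoff=0.0000, prob=0.012152
UUUDU: Ā=371.3041, payoff=0.0000, prob=0.004927
DDDUU: Ā=145.3918, payoff=71.9382, prob=0.029976
UDDUU: Ā=230.3398, payoff=0.0000, prob=0.012152
DUDUU: Ā=214.5318, payoff=2.7982, prob=0.012152
UUDUU: Ā=339.8762, payoff=0.0000, prob=0.004927
DDUUU: Ā=200.4627, payoff=16.8673, prob=0.012152
UDUUU: Ā=317.5869, payoff=0.0000, prob=0.004927
DUUUU: Ā=301.7789, payoff=0.0000, prob=0.004927
UUUUU: Ā=478.0992, payoff=0.0000, prob=0.001997
Price = Σ prob·payoff / R^5 = 56.124762 / 1.216653 = 46.1305

price = 46.1305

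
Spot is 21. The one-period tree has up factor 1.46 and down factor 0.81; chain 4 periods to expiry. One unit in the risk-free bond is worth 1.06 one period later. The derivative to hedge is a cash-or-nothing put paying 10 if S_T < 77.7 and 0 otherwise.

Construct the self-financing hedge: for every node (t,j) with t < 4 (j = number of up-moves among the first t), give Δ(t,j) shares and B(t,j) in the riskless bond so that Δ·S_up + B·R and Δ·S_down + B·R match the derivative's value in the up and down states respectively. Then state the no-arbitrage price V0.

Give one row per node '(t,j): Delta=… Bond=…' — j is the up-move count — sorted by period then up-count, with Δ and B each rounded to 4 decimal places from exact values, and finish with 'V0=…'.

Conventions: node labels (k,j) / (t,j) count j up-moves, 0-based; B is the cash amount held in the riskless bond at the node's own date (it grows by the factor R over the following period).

Since d<R<u, set p* = (R−d)/(u−d) = 0.3846; price each node as the discounted p*-expectation of its children.
At maturity the claim pays: V(4,0)=10.0000, V(4,1)=10.0000, V(4,2)=10.0000, V(4,3)=10.0000, V(4,4)=0.0000
Node (3,0) S=11.1603: V=(p*·10.0000+(1−p*)·10.0000)/1.06=9.4340; Δ=(10.0000−10.0000)/(16.2940−9.0398)=0.0000; B=V−Δ·S=9.4340
Node (3,1) S=20.1160: V=(p*·10.0000+(1−p*)·10.0000)/1.06=9.4340; Δ=(10.0000−10.0000)/(29.3694−16.2940)=0.0000; B=V−Δ·S=9.4340
Node (3,2) S=36.2585: V=(p*·10.0000+(1−p*)·10.0000)/1.06=9.4340; Δ=(10.0000−10.0000)/(52.9374−29.3694)=0.0000; B=V−Δ·S=9.4340
Node (3,3) S=65.3549: V=(p*·0.0000+(1−p*)·10.0000)/1.06=5.8055; Δ=(0.0000−10.0000)/(95.4181−52.9374)=-0.2354; B=V−Δ·S=21.1901
Node (2,0) S=13.7781: V=(p*·9.4340+(1−p*)·9.4340)/1.06=8.9000; Δ=(9.4340−9.4340)/(20.1160−11.1603)=0.0000; B=V−Δ·S=8.9000
Node (2,1) S=24.8346: V=(p*·9.4340+(1−p*)·9.4340)/1.06=8.9000; Δ=(9.4340−9.4340)/(36.2585−20.1160)=0.0000; B=V−Δ·S=8.9000
Node (2,2) S=44.7636: V=(p*·5.8055+(1−p*)·9.4340)/1.06=7.5834; Δ=(5.8055−9.4340)/(65.3549−36.2585)=-0.1247; B=V−Δ·S=13.1656
Node (1,0) S=17.0100: V=(p*·8.9000+(1−p*)·8.9000)/1.06=8.3962; Δ=(8.9000−8.9000)/(24.8346−13.7781)=0.0000; B=V−Δ·S=8.3962
Node (1,1) S=30.6600: V=(p*·7.5834+(1−p*)·8.9000)/1.06=7.9185; Δ=(7.5834−8.9000)/(44.7636−24.8346)=-0.0661; B=V−Δ·S=9.9440
Node (0,0) S=21.0000: V=(p*·7.9185+(1−p*)·8.3962)/1.06=7.7476; Δ=(7.9185−8.3962)/(30.6600−17.0100)=-0.0350; B=V−Δ·S=8.4825
Check: Δ(0,0)·S0 + B(0,0) = 7.7476 = V0.

(0,0): Delta=-0.0350 Bond=8.4825
(1,0): Delta=0.0000 Bond=8.3962
(1,1): Delta=-0.0661 Bond=9.9440
(2,0): Delta=0.0000 Bond=8.9000
(2,1): Delta=0.0000 Bond=8.9000
(2,2): Delta=-0.1247 Bond=13.1656
(3,0): Delta=0.0000 Bond=9.4340
(3,1): Delta=0.0000 Bond=9.4340
(3,2): Delta=0.0000 Bond=9.4340
(3,3): Delta=-0.2354 Bond=21.1901
V0=7.7476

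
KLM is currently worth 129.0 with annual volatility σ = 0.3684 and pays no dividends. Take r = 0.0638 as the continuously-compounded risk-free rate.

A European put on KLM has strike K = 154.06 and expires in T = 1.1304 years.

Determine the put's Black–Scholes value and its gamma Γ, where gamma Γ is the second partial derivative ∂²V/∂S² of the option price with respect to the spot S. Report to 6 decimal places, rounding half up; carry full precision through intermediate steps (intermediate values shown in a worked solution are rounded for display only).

σ√T = 0.3684·√1.1304 = 0.391684
d₁ = (ln(S/K) + (r+σ²/2)T) / (σ√T) = (ln(129.0/154.06) + (0.0638+0.3684²/2)·1.1304) / 0.391684 = (-0.177530 + 0.148828) / 0.391684 = -0.073279
d₂ = d₁ − σ√T = -0.073279 − 0.391684 = -0.464963
e^{−rT} = 0.930420
N(−d₁) = 0.529208,  N(−d₂) = 0.679021
Put price V = K·e^{−rT}·N(−d₂) − S·N(−d₁) = 97.331162 − 68.267810 = 29.063352
φ(d₁) = (1/√(2π))·e^{−d₁²/2} = 0.397873
Γ = φ(d₁) / (S·σ·√T) = 0.007874

price = 29.063352
Γ = 0.007874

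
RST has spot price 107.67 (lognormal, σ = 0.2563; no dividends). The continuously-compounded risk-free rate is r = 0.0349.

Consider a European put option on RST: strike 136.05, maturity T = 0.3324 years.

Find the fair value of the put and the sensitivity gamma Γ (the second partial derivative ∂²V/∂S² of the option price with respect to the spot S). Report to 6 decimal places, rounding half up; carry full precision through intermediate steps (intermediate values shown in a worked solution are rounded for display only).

σ√T = 0.2563·√0.3324 = 0.147768
d₁ = (ln(S/K) + (r+σ²/2)T) / (σ√T) = (ln(107.67/136.05) + (0.0349+0.2563²/2)·0.3324) / 0.147768 = (-0.233951 + 0.022518) / 0.147768 = -1.430849
d₂ = d₁ − σ√T = -1.430849 − 0.147768 = -1.578617
e^{−rT} = 0.988466
N(−d₁) = 0.923763,  N(−d₂) = 0.942788
Put price V = K·e^{−rT}·N(−d₂) − S·N(−d₁) = 126.786918 − 99.461591 = 27.325327
φ(d₁) = (1/√(2π))·e^{−d₁²/2} = 0.143330
Γ = φ(d₁) / (S·σ·√T) = 0.009009

price = 27.325327
Γ = 0.009009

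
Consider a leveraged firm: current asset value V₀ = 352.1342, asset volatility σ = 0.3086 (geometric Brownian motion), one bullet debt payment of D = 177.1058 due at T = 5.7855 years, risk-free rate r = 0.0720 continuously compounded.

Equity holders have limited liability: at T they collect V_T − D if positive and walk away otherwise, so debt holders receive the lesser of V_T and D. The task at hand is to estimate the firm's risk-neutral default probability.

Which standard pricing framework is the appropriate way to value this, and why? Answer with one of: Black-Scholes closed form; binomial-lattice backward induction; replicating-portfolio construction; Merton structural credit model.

framework: Merton structural credit model

Key observation: the data describe a firm's assets (V₀ = 352.1342, GBM) and a single zero-coupon debt of face 177.1058, so credit quantities follow from equity-as-call in the structural model.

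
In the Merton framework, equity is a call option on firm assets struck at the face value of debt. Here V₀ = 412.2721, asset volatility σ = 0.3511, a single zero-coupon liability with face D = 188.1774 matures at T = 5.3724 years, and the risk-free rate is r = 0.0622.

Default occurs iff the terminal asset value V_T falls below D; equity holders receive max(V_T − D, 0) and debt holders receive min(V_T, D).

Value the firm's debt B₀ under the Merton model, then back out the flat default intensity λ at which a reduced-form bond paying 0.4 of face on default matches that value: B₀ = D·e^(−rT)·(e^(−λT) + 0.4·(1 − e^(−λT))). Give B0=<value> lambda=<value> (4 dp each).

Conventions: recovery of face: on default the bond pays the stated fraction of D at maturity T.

B0=127.7041 lambda=0.0169

Equity is a call on the firm's assets struck at D = 188.1774:
d₁ = [ln(V₀/D) + (r + σ²/2)T] / (σ√T)
   = [ln(412.2721/188.1774) + (0.0622 + 0.5·0.3511²)·5.3724] / (0.3511·√5.3724)
   = [0.784298 + 0.665294] / 0.813795 = 1.781275
d₂ = d₁ − σ√T = 1.781275 − 0.813795 = 0.967480
N(d₁) = 0.962566,  N(d₂) = 0.833348,  e^(−rT) = 0.715937
E₀ = V₀·N(d₁) − D·e^(−rT)·N(d₂)
   = 412.2721·0.962566 − 188.1774·0.715937·0.833348 = 284.567951
B₀ = V₀ − E₀ = 412.2721 − 284.567951 = 127.704149
e^(−λT) = (B₀·e^(rT)/D − 0.4)/(1 − 0.4) = (127.7041·1.396771/188.1774 − 0.4)/0.6 = 0.91316711
λ = −ln(0.91316711)/5.3724 = 0.016908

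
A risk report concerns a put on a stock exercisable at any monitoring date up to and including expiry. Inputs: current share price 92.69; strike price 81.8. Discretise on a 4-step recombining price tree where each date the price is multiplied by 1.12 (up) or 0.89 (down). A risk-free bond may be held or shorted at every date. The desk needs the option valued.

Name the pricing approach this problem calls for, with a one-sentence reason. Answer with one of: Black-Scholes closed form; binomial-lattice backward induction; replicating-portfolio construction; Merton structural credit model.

framework: binomial-lattice backward induction

Key observation: the defining feature is the embedded early-exercise option across 4 discrete dates on the spot-92.69 tree; pricing the strike-81.8 put means working backward with an exercise test at every node.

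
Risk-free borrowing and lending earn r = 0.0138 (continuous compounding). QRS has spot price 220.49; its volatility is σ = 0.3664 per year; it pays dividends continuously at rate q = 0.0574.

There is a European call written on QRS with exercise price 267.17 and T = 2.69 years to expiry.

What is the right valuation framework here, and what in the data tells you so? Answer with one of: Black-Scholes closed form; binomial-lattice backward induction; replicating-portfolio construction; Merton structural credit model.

framework: Black-Scholes closed form

Key observation: the strike-267.17 call on QRS is European-exercise on a continuously-modelled lognormal underlying, so its value is a single closed-form evaluation.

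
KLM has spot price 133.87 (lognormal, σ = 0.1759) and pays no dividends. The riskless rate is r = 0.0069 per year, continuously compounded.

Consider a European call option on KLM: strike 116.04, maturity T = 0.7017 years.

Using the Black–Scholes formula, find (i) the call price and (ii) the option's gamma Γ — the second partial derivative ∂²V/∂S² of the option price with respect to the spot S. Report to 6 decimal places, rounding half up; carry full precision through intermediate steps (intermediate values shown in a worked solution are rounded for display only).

σ√T = 0.1759·√0.7017 = 0.147347
d₁ = (ln(S/K) + (r+σ²/2)T) / (σ√T) = (ln(133.87/116.04) + (0.0069+0.1759²/2)·0.7017) / 0.147347 = (0.142934 + 0.015697) / 0.147347 = 1.076584
d₂ = d₁ − σ√T = 1.076584 − 0.147347 = 0.929237
e^{−rT} = 0.995170
N(d₁) = 0.859167,  N(d₂) = 0.823617
Call price V = S·N(d₁) − K·e^{−rT}·N(d₂) = 115.016678 − 95.110882 = 19.905796
φ(d₁) = (1/√(2π))·e^{−d₁²/2} = 0.223475
Γ = φ(d₁) / (S·σ·√T) = 0.011329

price = 19.905796
Γ = 0.011329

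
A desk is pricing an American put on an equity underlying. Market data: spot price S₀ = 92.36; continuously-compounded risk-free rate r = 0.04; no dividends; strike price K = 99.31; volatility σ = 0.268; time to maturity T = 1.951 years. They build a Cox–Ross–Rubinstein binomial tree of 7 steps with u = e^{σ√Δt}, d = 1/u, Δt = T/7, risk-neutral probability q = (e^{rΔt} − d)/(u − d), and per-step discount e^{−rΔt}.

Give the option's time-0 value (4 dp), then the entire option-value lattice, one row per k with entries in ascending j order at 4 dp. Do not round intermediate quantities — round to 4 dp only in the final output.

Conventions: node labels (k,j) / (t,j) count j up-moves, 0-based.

Δt=0.27871, u=1.15198, d=0.86807, q=0.50417, disc=e^(-rΔt)=0.98891
k=7 terminal: V=max(K-S,0) → 65.0050 53.7850 38.8951 19.1353 0.0000 0.0000 0.0000 0.0000
k=6: j=0 S=39.5188 intr=59.7912 cont=58.6902 V=59.7912[EX]; j=1 S=52.4441 intr=46.8659 cont=45.7648 V=46.8659[EX]; j=2 S=69.5970 intr=29.7130 cont=28.6120 V=29.7130[EX]; j=3 S=92.3600 intr=6.9500 cont=9.3826 V=9.3826[hold]; j=4 S=122.5681 intr=0.0000 cont=0.0000 V=0.0000[hold]; j=5 S=162.6563 intr=0.0000 cont=0.0000 V=0.0000[hold]; j=6 S=215.8561 intr=0.0000 cont=0.0000 V=0.0000[hold]
k=5: j=0 S=45.5250 intr=53.7850 cont=52.6839 V=53.7850[EX]; j=1 S=60.4149 intr=38.8951 cont=37.7941 V=38.8951[EX]; j=2 S=80.1747 intr=19.1353 cont=19.2472 V=19.2472[hold]; j=3 S=106.3973 intr=0.0000 cont=4.6006 V=4.6006[hold]; j=4 S=141.1966 intr=0.0000 cont=0.0000 V=0.0000[hold]; j=5 S=187.3775 intr=0.0000 cont=0.0000 V=0.0000[hold]
k=4: j=0 S=52.4441 intr=46.8659 cont=45.7648 V=46.8659[EX]; j=1 S=69.5970 intr=29.7130 cont=28.6678 V=29.7130[EX]; j=2 S=92.3600 intr=6.9500 cont=11.7312 V=11.7312[hold]; j=3 S=122.5681 intr=0.0000 cont=2.2558 V=2.2558[hold]; j=4 S=162.6563 intr=0.0000 cont=0.0000 V=0.0000[hold]
k=3: j=0 S=60.4149 intr=38.8951 cont=37.7941 V=38.8951[EX]; j=1 S=80.1747 intr=19.1353 cont=20.4181 V=20.4181[hold]; j=2 S=106.3973 intr=0.0000 cont=6.8769 V=6.8769[hold]; j=3 S=141.1966 intr=0.0000 cont=1.1061 V=1.1061[hold]
k=2: j=0 S=69.5970 intr=29.7130 cont=29.2516 V=29.7130[EX]; j=1 S=92.3600 intr=6.9500 cont=13.4403 V=13.4403[hold]; j=2 S=122.5681 intr=0.0000 cont=3.9234 V=3.9234[hold]
k=1: j=0 S=80.1747 intr=19.1353 cont=21.2703 V=21.2703[hold]; j=1 S=106.3973 intr=0.0000 cont=8.5463 V=8.5463[hold]
k=0: j=0 S=92.3600 intr=6.9500 cont=14.6905 V=14.6905[hold]

price = 14.6905
tree:
14.6905
21.2703 8.5463
29.7130 13.4403 3.9234
38.8951 20.4181 6.8769 1.1061
46.8659 29.7130 11.7312 2.2558 0.0000
53.7850 38.8951 19.2472 4.6006 0.0000 0.0000
59.7912 46.8659 29.7130 9.3826 0.0000 0.0000 0.0000
65.0050 53.7850 38.8951 19.1353 0.0000 0.0000 0.0000 0.0000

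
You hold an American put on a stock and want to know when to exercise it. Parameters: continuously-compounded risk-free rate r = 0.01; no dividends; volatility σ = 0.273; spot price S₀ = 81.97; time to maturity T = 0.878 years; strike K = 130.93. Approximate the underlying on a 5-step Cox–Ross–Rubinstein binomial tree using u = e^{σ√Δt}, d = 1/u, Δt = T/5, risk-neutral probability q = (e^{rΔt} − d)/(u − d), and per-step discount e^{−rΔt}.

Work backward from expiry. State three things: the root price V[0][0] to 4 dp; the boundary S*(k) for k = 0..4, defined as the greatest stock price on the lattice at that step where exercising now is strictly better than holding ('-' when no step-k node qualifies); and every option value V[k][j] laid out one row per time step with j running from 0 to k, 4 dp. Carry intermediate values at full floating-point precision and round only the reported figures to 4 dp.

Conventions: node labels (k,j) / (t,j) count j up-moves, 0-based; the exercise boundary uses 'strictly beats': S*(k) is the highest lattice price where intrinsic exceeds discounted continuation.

Δt=0.17560  u=1.12120  d=0.89190  q=0.47910  discount=0.99825
step 5 (expiry): payoffs max(K−S,0) = 84.6664 72.7725 57.8208 39.0252 15.3974 0.0000
step 4: (k=4,j=0): S=51.8707, K−S=79.0593, hold=78.8296 ⇒ V=79.0593 exercise | (k=4,j=1): S=65.2062, K−S=65.7238, hold=65.4941 ⇒ V=65.7238 exercise | (k=4,j=2): S=81.9700, K−S=48.9600, hold=48.7303 ⇒ V=48.9600 exercise | (k=4,j=3): S=103.0437, K−S=27.8863, hold=27.6566 ⇒ V=27.8863 exercise | (k=4,j=4): S=129.5351, K−S=1.3949, hold=8.0065 ⇒ V=8.0065 continue  boundary S*=103.0437
step 3: (k=3,j=0): S=58.1575, K−S=72.7725, hold=72.5428 ⇒ V=72.7725 exercise | (k=3,j=1): S=73.1092, K−S=57.8208, hold=57.5911 ⇒ V=57.8208 exercise | (k=3,j=2): S=91.9048, K−S=39.0252, hold=38.7955 ⇒ V=39.0252 exercise | (k=3,j=3): S=115.5326, K−S=15.3974, hold=18.3298 ⇒ V=18.3298 continue  boundary S*=91.9048
step 2: (k=2,j=0): S=65.2062, K−S=65.7238, hold=65.4941 ⇒ V=65.7238 exercise | (k=2,j=1): S=81.9700, K−S=48.9600, hold=48.7303 ⇒ V=48.9600 exercise | (k=2,j=2): S=103.0437, K−S=27.8863, hold=29.0590 ⇒ V=29.0590 continue  boundary S*=81.9700
step 1: (k=1,j=0): S=73.1092, K−S=57.8208, hold=57.5911 ⇒ V=57.8208 exercise | (k=1,j=1): S=91.9048, K−S=39.0252, hold=39.3564 ⇒ V=39.3564 continue  boundary S*=73.1092
step 0: (k=0,j=0): S=81.9700, K−S=48.9600, hold=48.8887 ⇒ V=48.9600 exercise  boundary S*=81.9700

price = 48.9600
boundary = 81.9700 73.1092 81.9700 91.9048 103.0437
tree:
48.9600
57.8208 39.3564
65.7238 48.9600 29.0590
72.7725 57.8208 39.0252 18.3298
79.0593 65.7238 48.9600 27.8863 8.0065
84.6664 72.7725 57.8208 39.0252 15.3974 0.0000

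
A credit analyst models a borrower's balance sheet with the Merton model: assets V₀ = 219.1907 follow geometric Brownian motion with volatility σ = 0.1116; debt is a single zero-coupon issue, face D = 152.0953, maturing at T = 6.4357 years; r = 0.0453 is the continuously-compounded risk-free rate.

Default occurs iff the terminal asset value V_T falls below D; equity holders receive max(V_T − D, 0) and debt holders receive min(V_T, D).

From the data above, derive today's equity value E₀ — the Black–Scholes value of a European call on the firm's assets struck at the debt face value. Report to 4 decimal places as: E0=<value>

Equity is a call on the firm's assets struck at D = 152.0953:
d₁ = [ln(V₀/D) + (r + σ²/2)T] / (σ√T)
   = [ln(219.1907/152.0953) + (0.0453 + 0.5·0.1116²)·6.4357] / (0.1116·√6.4357)
   = [0.365435 + 0.331614] / 0.283114 = 2.462074
d₂ = d₁ − σ√T = 2.462074 − 0.283114 = 2.178960
N(d₁) = 0.993093,  N(d₂) = 0.985333,  e^(−rT) = 0.747114
E₀ = V₀·N(d₁) − D·e^(−rT)·N(d₂)
   = 219.1907·0.993093 − 152.0953·0.747114·0.985333 = 105.710919

E0=105.7109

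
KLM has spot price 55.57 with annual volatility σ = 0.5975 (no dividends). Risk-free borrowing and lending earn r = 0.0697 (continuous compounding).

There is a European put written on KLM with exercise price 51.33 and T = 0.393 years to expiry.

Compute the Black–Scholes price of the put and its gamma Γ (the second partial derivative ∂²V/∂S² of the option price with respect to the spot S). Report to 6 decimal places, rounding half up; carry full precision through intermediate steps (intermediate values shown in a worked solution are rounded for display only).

price = 5.336366
Γ = 0.017143

σ√T = 0.5975·√0.393 = 0.374571
d₁ = (ln(S/K) + (r+σ²/2)T) / (σ√T) = (ln(55.57/51.33) + (0.0697+0.5975²/2)·0.393) / 0.374571 = (0.079368 + 0.097544) / 0.374571 = 0.472305
d₂ = d₁ − σ√T = 0.472305 − 0.374571 = 0.097734
e^{−rT} = 0.972980
N(−d₁) = 0.318354,  N(−d₂) = 0.461072
Put price V = K·e^{−rT}·N(−d₂) − S·N(−d₁) = 23.027320 − 17.690953 = 5.336366
φ(d₁) = (1/√(2π))·e^{−d₁²/2} = 0.356838
Γ = φ(d₁) / (S·σ·√T) = 0.017143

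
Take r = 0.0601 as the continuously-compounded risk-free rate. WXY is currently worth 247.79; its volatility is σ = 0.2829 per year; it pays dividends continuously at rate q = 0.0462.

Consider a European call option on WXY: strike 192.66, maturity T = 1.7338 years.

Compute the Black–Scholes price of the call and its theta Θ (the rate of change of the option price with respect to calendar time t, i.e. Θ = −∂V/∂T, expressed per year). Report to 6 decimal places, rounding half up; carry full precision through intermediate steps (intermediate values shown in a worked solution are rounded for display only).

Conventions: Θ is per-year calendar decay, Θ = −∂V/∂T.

price = 64.923021
Θ = -5.095467

σ√T = 0.2829·√1.7338 = 0.372505
d₁ = (ln(S/K) + (r−q+σ²/2)T) / (σ√T) = (ln(247.79/192.66) + (0.0601−0.0462+0.2829²/2)·1.7338) / 0.372505 = (0.251655 + 0.093480) / 0.372505 = 0.926523
d₂ = d₁ − σ√T = 0.926523 − 0.372505 = 0.554017
e^{−rT} = 0.901044
e^{−qT} = 0.923023
N(d₁) = 0.822913,  N(d₂) = 0.710216
Call price V = S·e^{−qT}·N(d₁) − K·e^{−rT}·N(d₂) = 188.213125 − 123.290104 = 64.923021
φ(d₁) = (1/√(2π))·e^{−d₁²/2} = 0.259718
Θ = −S·e^{−qT}·φ(d₁)·σ/(2√T) + q·S·e^{−qT}·N(d₁) − r·K·e^{−rT}·N(d₂) = −6.381178 + 8.695446 − 7.409735 = -5.095467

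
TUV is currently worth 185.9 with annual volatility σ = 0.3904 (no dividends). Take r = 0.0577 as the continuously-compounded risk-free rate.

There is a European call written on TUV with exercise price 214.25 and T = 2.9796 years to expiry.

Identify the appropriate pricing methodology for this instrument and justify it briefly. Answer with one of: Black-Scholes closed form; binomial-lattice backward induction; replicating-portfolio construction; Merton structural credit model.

Key observation: with TUV following a GBM at constant σ and r, the European call struck at 214.25 prices in closed form — nothing here needs a stepwise model or a balance sheet.

framework: Black-Scholes closed form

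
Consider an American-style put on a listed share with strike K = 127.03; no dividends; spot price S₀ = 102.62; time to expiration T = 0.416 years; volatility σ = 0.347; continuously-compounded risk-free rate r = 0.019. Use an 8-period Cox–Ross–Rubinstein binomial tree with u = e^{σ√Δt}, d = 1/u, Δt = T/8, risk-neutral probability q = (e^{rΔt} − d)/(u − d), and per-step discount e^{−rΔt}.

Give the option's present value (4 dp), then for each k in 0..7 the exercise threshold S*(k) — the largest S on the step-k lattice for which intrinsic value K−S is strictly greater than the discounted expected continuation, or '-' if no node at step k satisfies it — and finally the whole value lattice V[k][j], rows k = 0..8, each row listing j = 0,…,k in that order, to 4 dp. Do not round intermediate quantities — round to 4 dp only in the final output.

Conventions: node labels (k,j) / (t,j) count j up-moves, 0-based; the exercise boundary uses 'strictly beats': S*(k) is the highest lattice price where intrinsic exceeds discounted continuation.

price = 26.2766
boundary = - - 87.5996 80.9352 87.5996 94.8128 102.6200 111.0700
tree:
26.2766
32.6703 19.5806
39.4304 25.6006 13.2655
46.0948 32.3538 18.5237 7.7417
52.2523 39.4304 24.9493 11.7782 3.4964
57.9412 46.0948 32.2172 17.3278 5.9438 0.9201
63.1974 52.2523 39.4304 24.4100 9.8868 1.7934 0.0000
68.0537 57.9412 46.0948 32.2172 15.9600 3.4958 0.0000 0.0000
72.5405 63.1974 52.2523 39.4304 24.4100 6.8141 0.0000 0.0000 0.0000

Δt=0.05200  u=1.08234  d=0.92392  q=0.48647  discount=0.99901
step 8 (expiry): payoffs max(K−S,0) = 72.5405 63.1974 52.2523 39.4304 24.4100 6.8141 0.0000 0.0000 0.0000
step 7: (k=7,j=0): S=58.9763, K−S=68.0537, hold=67.9283 ⇒ V=68.0537 exercise | (k=7,j=1): S=69.0888, K−S=57.9412, hold=57.8158 ⇒ V=57.9412 exercise | (k=7,j=2): S=80.9352, K−S=46.0948, hold=45.9694 ⇒ V=46.0948 exercise | (k=7,j=3): S=94.8128, K−S=32.2172, hold=32.0917 ⇒ V=32.2172 exercise | (k=7,j=4): S=111.0700, K−S=15.9600, hold=15.8345 ⇒ V=15.9600 exercise | (k=7,j=5): S=130.1148, K−S=0.0000, hold=3.4958 ⇒ V=3.4958 continue | (k=7,j=6): S=152.4252, K−S=0.0000, hold=0.0000 ⇒ V=0.0000 continue | (k=7,j=7): S=178.5610, K−S=0.0000, hold=0.0000 ⇒ V=0.0000 continue  boundary S*=111.0700
step 6: (k=6,j=0): S=63.8326, K−S=63.1974, hold=63.0720 ⇒ V=63.1974 exercise | (k=6,j=1): S=74.7777, K−S=52.2523, hold=52.1268 ⇒ V=52.2523 exercise | (k=6,j=2): S=87.5996, K−S=39.4304, hold=39.3050 ⇒ V=39.4304 exercise | (k=6,j=3): S=102.6200, K−S=24.4100, hold=24.2846 ⇒ V=24.4100 exercise | (k=6,j=4): S=120.2159, K−S=6.8141, hold=9.8868 ⇒ V=9.8868 continue | (k=6,j=5): S=140.8289, K−S=0.0000, hold=1.7934 ⇒ V=1.7934 continue | (k=6,j=6): S=164.9763, K−S=0.0000, hold=0.0000 ⇒ V=0.0000 continue  boundary S*=102.6200
step 5: (k=5,j=0): S=69.0888, K−S=57.9412, hold=57.8158 ⇒ V=57.9412 exercise | (k=5,j=1): S=80.9352, K−S=46.0948, hold=45.9694 ⇒ V=46.0948 exercise | (k=5,j=2): S=94.8128, K−S=32.2172, hold=32.0917 ⇒ V=32.2172 exercise | (k=5,j=3): S=111.0700, K−S=15.9600, hold=17.3278 ⇒ V=17.3278 continue | (k=5,j=4): S=130.1148, K−S=0.0000, hold=5.9438 ⇒ V=5.9438 continue | (k=5,j=5): S=152.4252, K−S=0.0000, hold=0.9201 ⇒ V=0.9201 continue  boundary S*=94.8128
step 4: (k=4,j=0): S=74.7777, K−S=52.2523, hold=52.1268 ⇒ V=52.2523 exercise | (k=4,j=1): S=87.5996, K−S=39.4304, hold=39.3050 ⇒ V=39.4304 exercise | (k=4,j=2): S=102.6200, K−S=24.4100, hold=24.9493 ⇒ V=24.9493 continue | (k=4,j=3): S=120.2159, K−S=6.8141, hold=11.7782 ⇒ V=11.7782 continue | (k=4,j=4): S=140.8289, K−S=0.0000, hold=3.4964 ⇒ V=3.4964 continue  boundary S*=87.5996
step 3: (k=3,j=0): S=80.9352, K−S=46.0948, hold=45.9694 ⇒ V=46.0948 exercise | (k=3,j=1): S=94.8128, K−S=32.2172, hold=32.3538 ⇒ V=32.3538 continue | (k=3,j=2): S=111.0700, K−S=15.9600, hold=18.5237 ⇒ V=18.5237 continue | (k=3,j=3): S=130.1148, K−S=0.0000, hold=7.7417 ⇒ V=7.7417 continue  boundary S*=80.9352
step 2: (k=2,j=0): S=87.5996, K−S=39.4304, hold=39.3714 ⇒ V=39.4304 exercise | (k=2,j=1): S=102.6200, K−S=24.4100, hold=25.6006 ⇒ V=25.6006 continue | (k=2,j=2): S=120.2159, K−S=6.8141, hold=13.2655 ⇒ V=13.2655 continue  boundary S*=87.5996
step 1: (k=1,j=0): S=94.8128, K−S=32.2172, hold=32.6703 ⇒ V=32.6703 continue | (k=1,j=1): S=111.0700, K−S=15.9600, hold=19.5806 ⇒ V=19.5806 continue  boundary S*=-
step 0: (k=0,j=0): S=102.6200, K−S=24.4100, hold=26.2766 ⇒ V=26.2766 continue  boundary S*=-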